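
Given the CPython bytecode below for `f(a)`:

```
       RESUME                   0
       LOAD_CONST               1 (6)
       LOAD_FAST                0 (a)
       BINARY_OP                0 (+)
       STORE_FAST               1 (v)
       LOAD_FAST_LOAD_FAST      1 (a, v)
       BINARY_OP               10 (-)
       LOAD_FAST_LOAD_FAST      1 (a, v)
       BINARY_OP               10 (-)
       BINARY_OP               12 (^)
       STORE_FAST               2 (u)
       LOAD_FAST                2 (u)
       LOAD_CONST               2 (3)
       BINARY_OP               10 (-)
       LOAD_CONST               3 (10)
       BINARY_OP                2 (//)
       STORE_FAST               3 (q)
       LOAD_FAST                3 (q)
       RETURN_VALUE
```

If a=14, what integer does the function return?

-1

LOAD_CONST → push 6. Stack: [6]
LOAD_FAST a → push 14. Stack: [6, 14]
BINARY_OP + → 6 + 14 = 20. Stack: [20]
STORE_FAST v → v=20. Stack: []
LOAD_FAST_LOAD_FAST a,v → push 14,20. Stack: [14, 20]
BINARY_OP - → 14 - 20 = -6. Stack: [-6]
LOAD_FAST_LOAD_FAST a,v → push 14,20. Stack: [-6, 14, 20]
BINARY_OP - → 14 - 20 = -6. Stack: [-6, -6]
BINARY_OP ^ → -6 ^ -6 = 0. Stack: [0]
STORE_FAST u → u=0. Stack: []
LOAD_FAST u → push 0. Stack: [0]
LOAD_CONST → push 3. Stack: [0, 3]
BINARY_OP - → 0 - 3 = -3. Stack: [-3]
LOAD_CONST → push 10. Stack: [-3, 10]
BINARY_OP // → -3 // 10 = -1. Stack: [-1]
STORE_FAST q → q=-1. Stack: []
LOAD_FAST q → push -1. Stack: [-1]
RETURN_VALUE → return -1.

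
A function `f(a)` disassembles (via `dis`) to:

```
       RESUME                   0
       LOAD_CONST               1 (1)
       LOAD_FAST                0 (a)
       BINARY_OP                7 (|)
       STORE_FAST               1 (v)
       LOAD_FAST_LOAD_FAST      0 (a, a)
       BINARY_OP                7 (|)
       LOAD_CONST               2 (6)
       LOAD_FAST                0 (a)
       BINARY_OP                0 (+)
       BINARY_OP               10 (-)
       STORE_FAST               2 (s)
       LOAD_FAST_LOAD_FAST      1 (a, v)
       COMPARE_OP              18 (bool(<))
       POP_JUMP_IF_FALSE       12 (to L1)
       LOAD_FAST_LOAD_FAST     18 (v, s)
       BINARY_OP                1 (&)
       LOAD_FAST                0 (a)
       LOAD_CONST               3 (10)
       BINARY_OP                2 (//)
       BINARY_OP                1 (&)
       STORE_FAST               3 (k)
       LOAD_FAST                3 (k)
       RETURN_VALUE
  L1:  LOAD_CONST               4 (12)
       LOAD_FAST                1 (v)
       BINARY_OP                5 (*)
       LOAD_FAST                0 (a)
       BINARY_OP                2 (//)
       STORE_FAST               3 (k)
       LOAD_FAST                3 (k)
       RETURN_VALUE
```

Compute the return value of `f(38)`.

2

LOAD_CONST → push 1. Stack: [1]
LOAD_FAST a → push 38. Stack: [1, 38]
BINARY_OP | → 1 | 38 = 39. Stack: [39]
STORE_FAST v → v=39. Stack: []
LOAD_FAST_LOAD_FAST a,a → push 38,38. Stack: [38, 38]
BINARY_OP | → 38 | 38 = 38. Stack: [38]
LOAD_CONST → push 6. Stack: [38, 6]
LOAD_FAST a → push 38. Stack: [38, 6, 38]
BINARY_OP + → 6 + 38 = 44. Stack: [38, 44]
BINARY_OP - → 38 - 44 = -6. Stack: [-6]
STORE_FAST s → s=-6. Stack: []
LOAD_FAST_LOAD_FAST a,v → push 38,39. Stack: [38, 39]
COMPARE_OP bool(<) → 38 vs 39 = True. Stack: [True]
POP_JUMP_IF_FALSE → pop True; no jump. Stack: []
LOAD_FAST_LOAD_FAST v,s → push 39,-6. Stack: [39, -6]
BINARY_OP & → 39 & -6 = 34. Stack: [34]
LOAD_FAST a → push 38. Stack: [34, 38]
LOAD_CONST → push 10. Stack: [34, 38, 10]
BINARY_OP // → 38 // 10 = 3. Stack: [34, 3]
BINARY_OP & → 34 & 3 = 2. Stack: [2]
STORE_FAST k → k=2. Stack: []
LOAD_FAST k → push 2. Stack: [2]
RETURN_VALUE → return 2.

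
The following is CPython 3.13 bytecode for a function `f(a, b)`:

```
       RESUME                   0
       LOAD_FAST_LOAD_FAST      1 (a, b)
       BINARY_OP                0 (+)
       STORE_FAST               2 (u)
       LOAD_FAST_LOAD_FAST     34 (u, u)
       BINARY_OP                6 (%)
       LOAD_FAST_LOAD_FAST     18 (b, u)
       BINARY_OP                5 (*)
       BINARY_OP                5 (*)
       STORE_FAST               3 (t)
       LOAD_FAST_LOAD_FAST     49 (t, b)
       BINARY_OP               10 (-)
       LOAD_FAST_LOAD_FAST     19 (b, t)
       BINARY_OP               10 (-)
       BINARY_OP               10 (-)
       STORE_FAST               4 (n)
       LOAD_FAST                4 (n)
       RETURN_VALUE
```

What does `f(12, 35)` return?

-70

LOAD_FAST_LOAD_FAST a,b → push 12,35. Stack: [12, 35]
BINARY_OP + → 12 + 35 = 47. Stack: [47]
STORE_FAST u → u=47. Stack: []
LOAD_FAST_LOAD_FAST u,u → push 47,47. Stack: [47, 47]
BINARY_OP % → 47 % 47 = 0. Stack: [0]
LOAD_FAST_LOAD_FAST b,u → push 35,47. Stack: [0, 35, 47]
BINARY_OP * → 35 * 47 = 1645. Stack: [0, 1645]
BINARY_OP * → 0 * 1645 = 0. Stack: [0]
STORE_FAST t → t=0. Stack: []
LOAD_FAST_LOAD_FAST t,b → push 0,35. Stack: [0, 35]
BINARY_OP - → 0 - 35 = -35. Stack: [-35]
LOAD_FAST_LOAD_FAST b,t → push 35,0. Stack: [-35, 35, 0]
BINARY_OP - → 35 - 0 = 35. Stack: [-35, 35]
BINARY_OP - → -35 - 35 = -70. Stack: [-70]
STORE_FAST n → n=-70. Stack: []
LOAD_FAST n → push -70. Stack: [-70]
RETURN_VALUE → return -70.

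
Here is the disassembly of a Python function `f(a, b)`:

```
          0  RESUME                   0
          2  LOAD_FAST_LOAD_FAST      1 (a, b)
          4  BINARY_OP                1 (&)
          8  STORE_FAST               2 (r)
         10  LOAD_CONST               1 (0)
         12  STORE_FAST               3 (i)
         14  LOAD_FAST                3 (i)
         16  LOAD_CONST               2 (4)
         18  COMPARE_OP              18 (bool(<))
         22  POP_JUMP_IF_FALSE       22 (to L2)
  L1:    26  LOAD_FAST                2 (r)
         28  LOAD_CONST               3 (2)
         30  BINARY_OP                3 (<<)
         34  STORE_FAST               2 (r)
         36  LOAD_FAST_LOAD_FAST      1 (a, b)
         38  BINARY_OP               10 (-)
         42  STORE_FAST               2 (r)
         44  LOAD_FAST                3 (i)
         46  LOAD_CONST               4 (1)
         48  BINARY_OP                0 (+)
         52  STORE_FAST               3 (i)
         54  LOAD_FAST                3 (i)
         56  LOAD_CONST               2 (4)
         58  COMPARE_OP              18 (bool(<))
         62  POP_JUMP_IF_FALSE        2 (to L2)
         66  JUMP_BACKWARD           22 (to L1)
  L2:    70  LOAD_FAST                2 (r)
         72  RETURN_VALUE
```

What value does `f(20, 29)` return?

-9

LOAD_FAST_LOAD_FAST a,b → push 20,29
BINARY_OP & → 20 & 29 = 20
STORE_FAST r → r=20
LOAD_CONST → push 0
STORE_FAST i → i=0
LOAD_FAST i → push 0
LOAD_CONST → push 4
COMPARE_OP bool(<) → 0 vs 4 = True
POP_JUMP_IF_FALSE → pop True; no jump
LOAD_FAST r → push 20
LOAD_CONST → push 2
BINARY_OP << → 20 << 2 = 80
STORE_FAST r → r=80
LOAD_FAST_LOAD_FAST a,b → push 20,29
BINARY_OP - → 20 - 29 = -9
STORE_FAST r → r=-9
LOAD_FAST i → push 0
LOAD_CONST → push 1
BINARY_OP + → 0 + 1 = 1
STORE_FAST i → i=1
LOAD_FAST i → push 1
LOAD_CONST → push 4
COMPARE_OP bool(<) → 1 vs 4 = True
POP_JUMP_IF_FALSE → pop True; no jump
LOAD_FAST r → push -9
LOAD_CONST → push 2
BINARY_OP << → -9 << 2 = -36
STORE_FAST r → r=-36
LOAD_FAST_LOAD_FAST a,b → push 20,29
BINARY_OP - → 20 - 29 = -9
STORE_FAST r → r=-9
LOAD_FAST i → push 1
LOAD_CONST → push 1
BINARY_OP + → 1 + 1 = 2
STORE_FAST i → i=2
LOAD_FAST i → push 2
LOAD_CONST → push 4
COMPARE_OP bool(<) → 2 vs 4 = True
POP_JUMP_IF_FALSE → pop True; no jump
LOAD_FAST r → push -9
LOAD_CONST → push 2
BINARY_OP << → -9 << 2 = -36
STORE_FAST r → r=-36
LOAD_FAST_LOAD_FAST a,b → push 20,29
BINARY_OP - → 20 - 29 = -9
STORE_FAST r → r=-9
LOAD_FAST i → push 2
LOAD_CONST → push 1
BINARY_OP + → 2 + 1 = 3
STORE_FAST i → i=3
LOAD_FAST i → push 3
LOAD_CONST → push 4
COMPARE_OP bool(<) → 3 vs 4 = True
POP_JUMP_IF_FALSE → pop True; no jump
LOAD_FAST r → push -9
LOAD_CONST → push 2
BINARY_OP << → -9 << 2 = -36
STORE_FAST r → r=-36
LOAD_FAST_LOAD_FAST a,b → push 20,29
BINARY_OP - → 20 - 29 = -9
STORE_FAST r → r=-9
LOAD_FAST i → push 3
LOAD_CONST → push 1
BINARY_OP + → 3 + 1 = 4
STORE_FAST i → i=4
LOAD_FAST i → push 4
LOAD_CONST → push 4
COMPARE_OP bool(<) → 4 vs 4 = False
POP_JUMP_IF_FALSE → pop False; jump
LOAD_FAST r → push -9
RETURN_VALUE → return -9.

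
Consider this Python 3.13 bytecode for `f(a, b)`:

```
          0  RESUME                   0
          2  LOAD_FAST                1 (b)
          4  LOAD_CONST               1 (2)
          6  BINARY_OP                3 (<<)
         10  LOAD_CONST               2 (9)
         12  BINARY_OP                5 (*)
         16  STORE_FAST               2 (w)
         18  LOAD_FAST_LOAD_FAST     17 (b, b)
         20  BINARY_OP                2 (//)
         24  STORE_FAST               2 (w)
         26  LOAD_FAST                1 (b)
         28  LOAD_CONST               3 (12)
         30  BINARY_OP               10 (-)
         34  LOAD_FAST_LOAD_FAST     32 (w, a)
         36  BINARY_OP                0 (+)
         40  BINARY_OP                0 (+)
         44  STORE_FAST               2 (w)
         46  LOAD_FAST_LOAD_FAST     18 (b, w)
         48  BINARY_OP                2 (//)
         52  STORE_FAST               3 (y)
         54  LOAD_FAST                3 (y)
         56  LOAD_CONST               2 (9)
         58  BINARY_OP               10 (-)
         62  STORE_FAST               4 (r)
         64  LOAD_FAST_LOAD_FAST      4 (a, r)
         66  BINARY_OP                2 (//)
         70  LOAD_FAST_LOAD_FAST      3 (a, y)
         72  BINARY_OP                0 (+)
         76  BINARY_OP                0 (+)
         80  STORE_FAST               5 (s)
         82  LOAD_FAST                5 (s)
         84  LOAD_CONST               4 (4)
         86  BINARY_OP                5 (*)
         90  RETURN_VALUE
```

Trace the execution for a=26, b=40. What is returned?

92

LOAD_FAST b → push 40. Stack: [40]
LOAD_CONST → push 2. Stack: [40, 2]
BINARY_OP << → 40 << 2 = 160. Stack: [160]
LOAD_CONST → push 9. Stack: [160, 9]
BINARY_OP * → 160 * 9 = 1440. Stack: [1440]
STORE_FAST w → w=1440. Stack: []
LOAD_FAST_LOAD_FAST b,b → push 40,40. Stack: [40, 40]
BINARY_OP // → 40 // 40 = 1. Stack: [1]
STORE_FAST w → w=1. Stack: []
LOAD_FAST b → push 40. Stack: [40]
LOAD_CONST → push 12. Stack: [40, 12]
BINARY_OP - → 40 - 12 = 28. Stack: [28]
LOAD_FAST_LOAD_FAST w,a → push 1,26. Stack: [28, 1, 26]
BINARY_OP + → 1 + 26 = 27. Stack: [28, 27]
BINARY_OP + → 28 + 27 = 55. Stack: [55]
STORE_FAST w → w=55. Stack: []
LOAD_FAST_LOAD_FAST b,w → push 40,55. Stack: [40, 55]
BINARY_OP // → 40 // 55 = 0. Stack: [0]
STORE_FAST y → y=0. Stack: []
LOAD_FAST y → push 0. Stack: [0]
LOAD_CONST → push 9. Stack: [0, 9]
BINARY_OP - → 0 - 9 = -9. Stack: [-9]
STORE_FAST r → r=-9. Stack: []
LOAD_FAST_LOAD_FAST a,r → push 26,-9. Stack: [26, -9]
BINARY_OP // → 26 // -9 = -3. Stack: [-3]
LOAD_FAST_LOAD_FAST a,y → push 26,0. Stack: [-3, 26, 0]
BINARY_OP + → 26 + 0 = 26. Stack: [-3, 26]
BINARY_OP + → -3 + 26 = 23. Stack: [23]
STORE_FAST s → s=23. Stack: []
LOAD_FAST s → push 23. Stack: [23]
LOAD_CONST → push 4. Stack: [23, 4]
BINARY_OP * → 23 * 4 = 92. Stack: [92]
RETURN_VALUE → return 92.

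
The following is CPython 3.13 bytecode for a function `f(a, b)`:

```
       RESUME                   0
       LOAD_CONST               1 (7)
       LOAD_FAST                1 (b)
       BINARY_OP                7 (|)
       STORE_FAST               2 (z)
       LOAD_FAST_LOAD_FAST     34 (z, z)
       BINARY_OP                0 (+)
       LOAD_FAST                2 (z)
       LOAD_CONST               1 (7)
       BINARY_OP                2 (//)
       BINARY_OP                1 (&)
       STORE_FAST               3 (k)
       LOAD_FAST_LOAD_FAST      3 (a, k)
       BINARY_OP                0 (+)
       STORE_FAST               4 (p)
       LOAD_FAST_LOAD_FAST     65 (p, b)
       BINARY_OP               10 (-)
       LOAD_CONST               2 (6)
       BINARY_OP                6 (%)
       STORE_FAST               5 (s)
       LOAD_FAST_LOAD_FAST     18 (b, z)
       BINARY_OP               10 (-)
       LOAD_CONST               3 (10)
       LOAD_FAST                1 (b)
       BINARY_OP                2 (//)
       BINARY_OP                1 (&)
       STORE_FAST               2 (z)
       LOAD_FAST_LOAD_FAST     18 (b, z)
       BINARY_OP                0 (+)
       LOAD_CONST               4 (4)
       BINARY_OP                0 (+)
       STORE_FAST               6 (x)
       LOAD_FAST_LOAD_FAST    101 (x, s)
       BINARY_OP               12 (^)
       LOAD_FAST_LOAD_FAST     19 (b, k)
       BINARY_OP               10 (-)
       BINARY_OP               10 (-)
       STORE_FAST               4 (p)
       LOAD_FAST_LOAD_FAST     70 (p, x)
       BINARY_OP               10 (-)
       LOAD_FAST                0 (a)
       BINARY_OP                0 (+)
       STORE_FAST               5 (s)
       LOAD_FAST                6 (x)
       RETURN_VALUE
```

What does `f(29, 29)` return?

33

LOAD_CONST → push 7. Stack: [7]
LOAD_FAST b → push 29. Stack: [7, 29]
BINARY_OP | → 7 | 29 = 31. Stack: [31]
STORE_FAST z → z=31. Stack: []
LOAD_FAST_LOAD_FAST z,z → push 31,31. Stack: [31, 31]
BINARY_OP + → 31 + 31 = 62. Stack: [62]
LOAD_FAST z → push 31. Stack: [62, 31]
LOAD_CONST → push 7. Stack: [62, 31, 7]
BINARY_OP // → 31 // 7 = 4. Stack: [62, 4]
BINARY_OP & → 62 & 4 = 4. Stack: [4]
STORE_FAST k → k=4. Stack: []
LOAD_FAST_LOAD_FAST a,k → push 29,4. Stack: [29, 4]
BINARY_OP + → 29 + 4 = 33. Stack: [33]
STORE_FAST p → p=33. Stack: []
LOAD_FAST_LOAD_FAST p,b → push 33,29. Stack: [33, 29]
BINARY_OP - → 33 - 29 = 4. Stack: [4]
LOAD_CONST → push 6. Stack: [4, 6]
BINARY_OP % → 4 % 6 = 4. Stack: [4]
STORE_FAST s → s=4. Stack: []
LOAD_FAST_LOAD_FAST b,z → push 29,31. Stack: [29, 31]
BINARY_OP - → 29 - 31 = -2. Stack: [-2]
LOAD_CONST → push 10. Stack: [-2, 10]
LOAD_FAST b → push 29. Stack: [-2, 10, 29]
BINARY_OP // → 10 // 29 = 0. Stack: [-2, 0]
BINARY_OP & → -2 & 0 = 0. Stack: [0]
STORE_FAST z → z=0. Stack: []
LOAD_FAST_LOAD_FAST b,z → push 29,0. Stack: [29, 0]
BINARY_OP + → 29 + 0 = 29. Stack: [29]
LOAD_CONST → push 4. Stack: [29, 4]
BINARY_OP + → 29 + 4 = 33. Stack: [33]
STORE_FAST x → x=33. Stack: []
LOAD_FAST_LOAD_FAST x,s → push 33,4. Stack: [33, 4]
BINARY_OP ^ → 33 ^ 4 = 37. Stack: [37]
LOAD_FAST_LOAD_FAST b,k → push 29,4. Stack: [37, 29, 4]
BINARY_OP - → 29 - 4 = 25. Stack: [37, 25]
BINARY_OP - → 37 - 25 = 12. Stack: [12]
STORE_FAST p → p=12. Stack: []
LOAD_FAST_LOAD_FAST p,x → push 12,33. Stack: [12, 33]
BINARY_OP - → 12 - 33 = -21. Stack: [-21]
LOAD_FAST a → push 29. Stack: [-21, 29]
BINARY_OP + → -21 + 29 = 8. Stack: [8]
STORE_FAST s → s=8. Stack: []
LOAD_FAST x → push 33. Stack: [33]
RETURN_VALUE → return 33.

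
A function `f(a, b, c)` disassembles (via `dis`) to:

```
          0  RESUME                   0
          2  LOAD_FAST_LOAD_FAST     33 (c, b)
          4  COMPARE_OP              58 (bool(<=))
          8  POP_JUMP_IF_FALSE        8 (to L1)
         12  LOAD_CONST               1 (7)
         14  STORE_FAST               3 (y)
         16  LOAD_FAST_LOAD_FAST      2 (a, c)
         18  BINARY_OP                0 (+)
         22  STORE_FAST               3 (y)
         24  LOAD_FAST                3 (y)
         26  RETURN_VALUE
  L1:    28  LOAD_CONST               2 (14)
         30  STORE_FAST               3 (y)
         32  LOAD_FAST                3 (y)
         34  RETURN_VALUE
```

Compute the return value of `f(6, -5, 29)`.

LOAD_FAST_LOAD_FAST c,b → push 29,-5. Stack: [29, -5]
COMPARE_OP bool(<=) → 29 vs -5 = False. Stack: [False]
POP_JUMP_IF_FALSE → pop False; jump. Stack: []
LOAD_CONST → push 14. Stack: [14]
STORE_FAST y → y=14. Stack: []
LOAD_FAST y → push 14. Stack: [14]
RETURN_VALUE → return 14.

14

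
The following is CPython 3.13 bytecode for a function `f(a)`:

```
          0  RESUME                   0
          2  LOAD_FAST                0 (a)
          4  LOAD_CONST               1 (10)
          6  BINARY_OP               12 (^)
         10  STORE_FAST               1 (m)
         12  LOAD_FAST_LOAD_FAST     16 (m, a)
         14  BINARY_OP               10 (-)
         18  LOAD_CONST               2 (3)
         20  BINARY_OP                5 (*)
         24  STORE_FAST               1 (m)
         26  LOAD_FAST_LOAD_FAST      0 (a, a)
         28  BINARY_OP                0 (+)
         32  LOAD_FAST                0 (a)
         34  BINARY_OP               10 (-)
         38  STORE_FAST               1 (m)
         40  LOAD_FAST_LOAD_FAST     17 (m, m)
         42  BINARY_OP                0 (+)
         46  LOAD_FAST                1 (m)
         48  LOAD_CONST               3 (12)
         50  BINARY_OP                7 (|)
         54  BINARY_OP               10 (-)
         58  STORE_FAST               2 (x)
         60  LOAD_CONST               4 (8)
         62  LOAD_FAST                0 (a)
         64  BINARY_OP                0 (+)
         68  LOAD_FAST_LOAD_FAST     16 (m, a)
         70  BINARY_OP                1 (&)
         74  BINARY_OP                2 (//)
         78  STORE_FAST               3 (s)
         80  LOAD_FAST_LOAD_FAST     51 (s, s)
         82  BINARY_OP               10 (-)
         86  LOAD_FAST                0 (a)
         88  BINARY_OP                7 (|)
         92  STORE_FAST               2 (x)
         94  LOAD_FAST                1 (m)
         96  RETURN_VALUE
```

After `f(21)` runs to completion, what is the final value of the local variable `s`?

LOAD_FAST a → push 21. Stack: [21]
LOAD_CONST → push 10. Stack: [21, 10]
BINARY_OP ^ → 21 ^ 10 = 31. Stack: [31]
STORE_FAST m → m=31. Stack: []
LOAD_FAST_LOAD_FAST m,a → push 31,21. Stack: [31, 21]
BINARY_OP - → 31 - 21 = 10. Stack: [10]
LOAD_CONST → push 3. Stack: [10, 3]
BINARY_OP * → 10 * 3 = 30. Stack: [30]
STORE_FAST m → m=30. Stack: []
LOAD_FAST_LOAD_FAST a,a → push 21,21. Stack: [21, 21]
BINARY_OP + → 21 + 21 = 42. Stack: [42]
LOAD_FAST a → push 21. Stack: [42, 21]
BINARY_OP - → 42 - 21 = 21. Stack: [21]
STORE_FAST m → m=21. Stack: []
LOAD_FAST_LOAD_FAST m,m → push 21,21. Stack: [21, 21]
BINARY_OP + → 21 + 21 = 42. Stack: [42]
LOAD_FAST m → push 21. Stack: [42, 21]
LOAD_CONST → push 12. Stack: [42, 21, 12]
BINARY_OP | → 21 | 12 = 29. Stack: [42, 29]
BINARY_OP - → 42 - 29 = 13. Stack: [13]
STORE_FAST x → x=13. Stack: []
LOAD_CONST → push 8. Stack: [8]
LOAD_FAST a → push 21. Stack: [8, 21]
BINARY_OP + → 8 + 21 = 29. Stack: [29]
LOAD_FAST_LOAD_FAST m,a → push 21,21. Stack: [29, 21, 21]
BINARY_OP & → 21 & 21 = 21. Stack: [29, 21]
BINARY_OP // → 29 // 21 = 1. Stack: [1]
STORE_FAST s → s=1. Stack: []
LOAD_FAST_LOAD_FAST s,s → push 1,1. Stack: [1, 1]
BINARY_OP - → 1 - 1 = 0. Stack: [0]
LOAD_FAST a → push 21. Stack: [0, 21]
BINARY_OP | → 0 | 21 = 21. Stack: [21]
STORE_FAST x → x=21. Stack: []
LOAD_FAST m → push 21. Stack: [21]
RETURN_VALUE → return 21.

1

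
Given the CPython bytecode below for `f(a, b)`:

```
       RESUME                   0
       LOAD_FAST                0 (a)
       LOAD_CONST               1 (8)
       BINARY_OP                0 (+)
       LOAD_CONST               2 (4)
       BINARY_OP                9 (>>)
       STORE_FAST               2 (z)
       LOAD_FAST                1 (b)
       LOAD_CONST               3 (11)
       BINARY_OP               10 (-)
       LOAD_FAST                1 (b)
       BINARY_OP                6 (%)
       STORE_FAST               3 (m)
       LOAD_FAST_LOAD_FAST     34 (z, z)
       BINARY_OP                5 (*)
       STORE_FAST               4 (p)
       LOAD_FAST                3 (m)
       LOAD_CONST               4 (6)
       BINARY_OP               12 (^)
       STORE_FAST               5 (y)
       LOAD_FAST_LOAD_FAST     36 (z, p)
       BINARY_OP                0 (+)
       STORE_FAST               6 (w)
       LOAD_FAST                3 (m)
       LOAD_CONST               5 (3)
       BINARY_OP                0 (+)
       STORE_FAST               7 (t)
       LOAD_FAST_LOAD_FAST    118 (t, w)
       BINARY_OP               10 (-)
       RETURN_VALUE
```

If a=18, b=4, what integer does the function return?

LOAD_FAST a → push 18. Stack: [18]
LOAD_CONST → push 8. Stack: [18, 8]
BINARY_OP + → 18 + 8 = 26. Stack: [26]
LOAD_CONST → push 4. Stack: [26, 4]
BINARY_OP >> → 26 >> 4 = 1. Stack: [1]
STORE_FAST z → z=1. Stack: []
LOAD_FAST b → push 4. Stack: [4]
LOAD_CONST → push 11. Stack: [4, 11]
BINARY_OP - → 4 - 11 = -7. Stack: [-7]
LOAD_FAST b → push 4. Stack: [-7, 4]
BINARY_OP % → -7 % 4 = 1. Stack: [1]
STORE_FAST m → m=1. Stack: []
LOAD_FAST_LOAD_FAST z,z → push 1,1. Stack: [1, 1]
BINARY_OP * → 1 * 1 = 1. Stack: [1]
STORE_FAST p → p=1. Stack: []
LOAD_FAST m → push 1. Stack: [1]
LOAD_CONST → push 6. Stack: [1, 6]
BINARY_OP ^ → 1 ^ 6 = 7. Stack: [7]
STORE_FAST y → y=7. Stack: []
LOAD_FAST_LOAD_FAST z,p → push 1,1. Stack: [1, 1]
BINARY_OP + → 1 + 1 = 2. Stack: [2]
STORE_FAST w → w=2. Stack: []
LOAD_FAST m → push 1. Stack: [1]
LOAD_CONST → push 3. Stack: [1, 3]
BINARY_OP + → 1 + 3 = 4. Stack: [4]
STORE_FAST t → t=4. Stack: []
LOAD_FAST_LOAD_FAST t,w → push 4,2. Stack: [4, 2]
BINARY_OP - → 4 - 2 = 2. Stack: [2]
RETURN_VALUE → return 2.

2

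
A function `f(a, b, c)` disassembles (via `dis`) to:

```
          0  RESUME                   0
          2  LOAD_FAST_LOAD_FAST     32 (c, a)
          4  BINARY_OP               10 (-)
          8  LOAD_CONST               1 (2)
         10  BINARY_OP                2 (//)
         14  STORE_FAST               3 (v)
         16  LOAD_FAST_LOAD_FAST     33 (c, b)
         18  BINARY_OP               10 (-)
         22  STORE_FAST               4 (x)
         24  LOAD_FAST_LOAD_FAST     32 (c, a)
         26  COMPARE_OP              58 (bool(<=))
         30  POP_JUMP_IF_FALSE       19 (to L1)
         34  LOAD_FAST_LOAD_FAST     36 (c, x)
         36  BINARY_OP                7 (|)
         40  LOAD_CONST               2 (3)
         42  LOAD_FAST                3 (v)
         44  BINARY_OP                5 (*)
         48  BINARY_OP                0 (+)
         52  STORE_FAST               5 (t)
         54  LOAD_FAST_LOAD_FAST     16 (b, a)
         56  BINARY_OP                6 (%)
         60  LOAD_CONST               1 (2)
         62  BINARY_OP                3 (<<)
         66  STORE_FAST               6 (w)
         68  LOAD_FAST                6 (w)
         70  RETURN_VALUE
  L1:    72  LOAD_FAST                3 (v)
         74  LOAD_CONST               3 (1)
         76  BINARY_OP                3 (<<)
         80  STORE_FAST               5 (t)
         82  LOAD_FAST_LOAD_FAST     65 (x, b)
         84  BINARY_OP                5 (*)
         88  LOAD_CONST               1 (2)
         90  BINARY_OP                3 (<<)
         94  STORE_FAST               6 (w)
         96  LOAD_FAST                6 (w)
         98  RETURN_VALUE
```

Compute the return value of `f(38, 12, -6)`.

LOAD_FAST_LOAD_FAST c,a → push -6,38. Stack: [-6, 38]
BINARY_OP - → -6 - 38 = -44. Stack: [-44]
LOAD_CONST → push 2. Stack: [-44, 2]
BINARY_OP // → -44 // 2 = -22. Stack: [-22]
STORE_FAST v → v=-22. Stack: []
LOAD_FAST_LOAD_FAST c,b → push -6,12. Stack: [-6, 12]
BINARY_OP - → -6 - 12 = -18. Stack: [-18]
STORE_FAST x → x=-18. Stack: []
LOAD_FAST_LOAD_FAST c,a → push -6,38. Stack: [-6, 38]
COMPARE_OP bool(<=) → -6 vs 38 = True. Stack: [True]
POP_JUMP_IF_FALSE → pop True; no jump. Stack: []
LOAD_FAST_LOAD_FAST c,x → push -6,-18. Stack: [-6, -18]
BINARY_OP | → -6 | -18 = -2. Stack: [-2]
LOAD_CONST → push 3. Stack: [-2, 3]
LOAD_FAST v → push -22. Stack: [-2, 3, -22]
BINARY_OP * → 3 * -22 = -66. Stack: [-2, -66]
BINARY_OP + → -2 + -66 = -68. Stack: [-68]
STORE_FAST t → t=-68. Stack: []
LOAD_FAST_LOAD_FAST b,a → push 12,38. Stack: [12, 38]
BINARY_OP % → 12 % 38 = 12. Stack: [12]
LOAD_CONST → push 2. Stack: [12, 2]
BINARY_OP << → 12 << 2 = 48. Stack: [48]
STORE_FAST w → w=48. Stack: []
LOAD_FAST w → push 48. Stack: [48]
RETURN_VALUE → return 48.

48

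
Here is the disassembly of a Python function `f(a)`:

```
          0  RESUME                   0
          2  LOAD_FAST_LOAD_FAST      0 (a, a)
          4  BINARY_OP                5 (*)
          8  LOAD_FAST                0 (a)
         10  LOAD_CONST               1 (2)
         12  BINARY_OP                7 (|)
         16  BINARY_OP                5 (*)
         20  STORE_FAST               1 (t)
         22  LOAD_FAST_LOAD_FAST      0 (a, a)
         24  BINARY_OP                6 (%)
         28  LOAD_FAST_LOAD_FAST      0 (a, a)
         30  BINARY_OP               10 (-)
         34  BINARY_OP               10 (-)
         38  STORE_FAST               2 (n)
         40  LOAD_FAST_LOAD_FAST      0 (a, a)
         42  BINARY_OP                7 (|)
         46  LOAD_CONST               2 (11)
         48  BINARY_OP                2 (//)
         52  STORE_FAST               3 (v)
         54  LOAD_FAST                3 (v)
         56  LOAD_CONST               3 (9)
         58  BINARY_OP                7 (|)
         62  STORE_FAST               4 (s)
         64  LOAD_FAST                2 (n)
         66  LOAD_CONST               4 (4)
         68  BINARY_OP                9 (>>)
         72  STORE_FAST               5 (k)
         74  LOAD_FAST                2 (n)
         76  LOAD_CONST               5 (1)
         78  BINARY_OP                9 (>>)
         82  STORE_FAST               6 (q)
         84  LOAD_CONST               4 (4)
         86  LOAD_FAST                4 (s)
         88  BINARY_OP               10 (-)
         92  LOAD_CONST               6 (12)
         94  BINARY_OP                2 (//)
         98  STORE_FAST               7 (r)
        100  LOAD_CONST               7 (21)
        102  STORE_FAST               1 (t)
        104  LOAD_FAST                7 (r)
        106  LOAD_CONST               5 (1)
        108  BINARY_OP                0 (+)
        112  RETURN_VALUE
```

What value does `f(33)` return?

LOAD_FAST_LOAD_FAST a,a → push 33,33. Stack: [33, 33]
BINARY_OP * → 33 * 33 = 1089. Stack: [1089]
LOAD_FAST a → push 33. Stack: [1089, 33]
LOAD_CONST → push 2. Stack: [1089, 33, 2]
BINARY_OP | → 33 | 2 = 35. Stack: [1089, 35]
BINARY_OP * → 1089 * 35 = 38115. Stack: [38115]
STORE_FAST t → t=38115. Stack: []
LOAD_FAST_LOAD_FAST a,a → push 33,33. Stack: [33, 33]
BINARY_OP % → 33 % 33 = 0. Stack: [0]
LOAD_FAST_LOAD_FAST a,a → push 33,33. Stack: [0, 33, 33]
BINARY_OP - → 33 - 33 = 0. Stack: [0, 0]
BINARY_OP - → 0 - 0 = 0. Stack: [0]
STORE_FAST n → n=0. Stack: []
LOAD_FAST_LOAD_FAST a,a → push 33,33. Stack: [33, 33]
BINARY_OP | → 33 | 33 = 33. Stack: [33]
LOAD_CONST → push 11. Stack: [33, 11]
BINARY_OP // → 33 // 11 = 3. Stack: [3]
STORE_FAST v → v=3. Stack: []
LOAD_FAST v → push 3. Stack: [3]
LOAD_CONST → push 9. Stack: [3, 9]
BINARY_OP | → 3 | 9 = 11. Stack: [11]
STORE_FAST s → s=11. Stack: []
LOAD_FAST n → push 0. Stack: [0]
LOAD_CONST → push 4. Stack: [0, 4]
BINARY_OP >> → 0 >> 4 = 0. Stack: [0]
STORE_FAST k → k=0. Stack: []
LOAD_FAST n → push 0. Stack: [0]
LOAD_CONST → push 1. Stack: [0, 1]
BINARY_OP >> → 0 >> 1 = 0. Stack: [0]
STORE_FAST q → q=0. Stack: []
LOAD_CONST → push 4. Stack: [4]
LOAD_FAST s → push 11. Stack: [4, 11]
BINARY_OP - → 4 - 11 = -7. Stack: [-7]
LOAD_CONST → push 12. Stack: [-7, 12]
BINARY_OP // → -7 // 12 = -1. Stack: [-1]
STORE_FAST r → r=-1. Stack: []
LOAD_CONST → push 21. Stack: [21]
STORE_FAST t → t=21. Stack: []
LOAD_FAST r → push -1. Stack: [-1]
LOAD_CONST → push 1. Stack: [-1, 1]
BINARY_OP + → -1 + 1 = 0. Stack: [0]
RETURN_VALUE → return 0.

0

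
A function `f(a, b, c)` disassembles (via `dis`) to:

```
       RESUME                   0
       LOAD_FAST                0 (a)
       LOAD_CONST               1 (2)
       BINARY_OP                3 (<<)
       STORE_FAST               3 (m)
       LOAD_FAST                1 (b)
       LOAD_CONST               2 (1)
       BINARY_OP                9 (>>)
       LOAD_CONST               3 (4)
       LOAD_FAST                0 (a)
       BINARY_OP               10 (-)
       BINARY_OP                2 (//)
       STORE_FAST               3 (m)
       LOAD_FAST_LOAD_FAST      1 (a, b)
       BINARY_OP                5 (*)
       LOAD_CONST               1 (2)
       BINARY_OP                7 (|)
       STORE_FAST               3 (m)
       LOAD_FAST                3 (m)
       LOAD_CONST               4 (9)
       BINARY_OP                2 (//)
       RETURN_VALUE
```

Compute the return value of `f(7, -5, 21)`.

LOAD_FAST a → push 7. Stack: [7]
LOAD_CONST → push 2. Stack: [7, 2]
BINARY_OP << → 7 << 2 = 28. Stack: [28]
STORE_FAST m → m=28. Stack: []
LOAD_FAST b → push -5. Stack: [-5]
LOAD_CONST → push 1. Stack: [-5, 1]
BINARY_OP >> → -5 >> 1 = -3. Stack: [-3]
LOAD_CONST → push 4. Stack: [-3, 4]
LOAD_FAST a → push 7. Stack: [-3, 4, 7]
BINARY_OP - → 4 - 7 = -3. Stack: [-3, -3]
BINARY_OP // → -3 // -3 = 1. Stack: [1]
STORE_FAST m → m=1. Stack: []
LOAD_FAST_LOAD_FAST a,b → push 7,-5. Stack: [7, -5]
BINARY_OP * → 7 * -5 = -35. Stack: [-35]
LOAD_CONST → push 2. Stack: [-35, 2]
BINARY_OP | → -35 | 2 = -33. Stack: [-33]
STORE_FAST m → m=-33. Stack: []
LOAD_FAST m → push -33. Stack: [-33]
LOAD_CONST → push 9. Stack: [-33, 9]
BINARY_OP // → -33 // 9 = -4. Stack: [-4]
RETURN_VALUE → return -4.

-4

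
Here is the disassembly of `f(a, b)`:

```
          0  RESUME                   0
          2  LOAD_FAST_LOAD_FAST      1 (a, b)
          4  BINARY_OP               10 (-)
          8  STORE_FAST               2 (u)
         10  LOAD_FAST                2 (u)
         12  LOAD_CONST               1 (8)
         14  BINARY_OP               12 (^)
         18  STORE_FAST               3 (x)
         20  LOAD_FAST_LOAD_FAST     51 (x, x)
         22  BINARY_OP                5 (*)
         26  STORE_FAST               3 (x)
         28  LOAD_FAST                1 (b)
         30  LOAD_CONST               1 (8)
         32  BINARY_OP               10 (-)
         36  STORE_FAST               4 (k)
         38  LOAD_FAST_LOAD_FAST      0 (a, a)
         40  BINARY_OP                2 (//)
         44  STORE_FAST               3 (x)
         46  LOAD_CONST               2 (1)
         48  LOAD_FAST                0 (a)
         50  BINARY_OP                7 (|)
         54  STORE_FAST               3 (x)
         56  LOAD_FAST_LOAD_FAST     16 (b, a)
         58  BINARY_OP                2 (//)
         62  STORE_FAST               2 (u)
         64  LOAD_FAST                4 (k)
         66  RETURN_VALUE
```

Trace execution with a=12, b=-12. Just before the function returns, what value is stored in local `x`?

13

LOAD_FAST_LOAD_FAST a,b → push 12,-12. Stack: [12, -12]
BINARY_OP - → 12 - -12 = 24. Stack: [24]
STORE_FAST u → u=24. Stack: []
LOAD_FAST u → push 24. Stack: [24]
LOAD_CONST → push 8. Stack: [24, 8]
BINARY_OP ^ → 24 ^ 8 = 16. Stack: [16]
STORE_FAST x → x=16. Stack: []
LOAD_FAST_LOAD_FAST x,x → push 16,16. Stack: [16, 16]
BINARY_OP * → 16 * 16 = 256. Stack: [256]
STORE_FAST x → x=256. Stack: []
LOAD_FAST b → push -12. Stack: [-12]
LOAD_CONST → push 8. Stack: [-12, 8]
BINARY_OP - → -12 - 8 = -20. Stack: [-20]
STORE_FAST k → k=-20. Stack: []
LOAD_FAST_LOAD_FAST a,a → push 12,12. Stack: [12, 12]
BINARY_OP // → 12 // 12 = 1. Stack: [1]
STORE_FAST x → x=1. Stack: []
LOAD_CONST → push 1. Stack: [1]
LOAD_FAST a → push 12. Stack: [1, 12]
BINARY_OP | → 1 | 12 = 13. Stack: [13]
STORE_FAST x → x=13. Stack: []
LOAD_FAST_LOAD_FAST b,a → push -12,12. Stack: [-12, 12]
BINARY_OP // → -12 // 12 = -1. Stack: [-1]
STORE_FAST u → u=-1. Stack: []
LOAD_FAST k → push -20. Stack: [-20]
RETURN_VALUE → return -20.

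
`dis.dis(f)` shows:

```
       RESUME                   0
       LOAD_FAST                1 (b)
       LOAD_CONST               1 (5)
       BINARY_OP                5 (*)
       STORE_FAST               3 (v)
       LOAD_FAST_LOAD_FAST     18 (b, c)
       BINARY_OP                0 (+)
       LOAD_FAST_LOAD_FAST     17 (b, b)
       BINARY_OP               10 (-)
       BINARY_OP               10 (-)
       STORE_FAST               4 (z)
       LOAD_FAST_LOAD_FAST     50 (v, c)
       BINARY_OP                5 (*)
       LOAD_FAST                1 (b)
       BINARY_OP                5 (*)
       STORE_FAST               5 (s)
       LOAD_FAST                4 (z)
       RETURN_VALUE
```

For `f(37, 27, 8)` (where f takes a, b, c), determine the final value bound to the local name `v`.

135

LOAD_FAST b → push 27. Stack: [27]
LOAD_CONST → push 5. Stack: [27, 5]
BINARY_OP * → 27 * 5 = 135. Stack: [135]
STORE_FAST v → v=135. Stack: []
LOAD_FAST_LOAD_FAST b,c → push 27,8. Stack: [27, 8]
BINARY_OP + → 27 + 8 = 35. Stack: [35]
LOAD_FAST_LOAD_FAST b,b → push 27,27. Stack: [35, 27, 27]
BINARY_OP - → 27 - 27 = 0. Stack: [35, 0]
BINARY_OP - → 35 - 0 = 35. Stack: [35]
STORE_FAST z → z=35. Stack: []
LOAD_FAST_LOAD_FAST v,c → push 135,8. Stack: [135, 8]
BINARY_OP * → 135 * 8 = 1080. Stack: [1080]
LOAD_FAST b → push 27. Stack: [1080, 27]
BINARY_OP * → 1080 * 27 = 29160. Stack: [29160]
STORE_FAST s → s=29160. Stack: []
LOAD_FAST z → push 35. Stack: [35]
RETURN_VALUE → return 35.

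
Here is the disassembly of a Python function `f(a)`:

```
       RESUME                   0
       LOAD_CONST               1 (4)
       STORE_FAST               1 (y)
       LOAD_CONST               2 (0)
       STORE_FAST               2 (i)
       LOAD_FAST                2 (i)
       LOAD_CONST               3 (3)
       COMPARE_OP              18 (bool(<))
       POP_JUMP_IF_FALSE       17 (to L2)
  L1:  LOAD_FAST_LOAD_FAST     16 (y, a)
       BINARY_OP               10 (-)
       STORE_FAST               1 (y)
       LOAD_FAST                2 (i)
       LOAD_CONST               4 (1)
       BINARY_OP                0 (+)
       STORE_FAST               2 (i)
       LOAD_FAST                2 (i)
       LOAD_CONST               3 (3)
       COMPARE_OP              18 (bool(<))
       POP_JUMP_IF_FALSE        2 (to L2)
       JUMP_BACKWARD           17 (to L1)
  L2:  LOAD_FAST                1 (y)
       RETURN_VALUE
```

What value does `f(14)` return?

LOAD_CONST → push 4. Stack: [4]
STORE_FAST y → y=4. Stack: []
LOAD_CONST → push 0. Stack: [0]
STORE_FAST i → i=0. Stack: []
LOAD_FAST i → push 0. Stack: [0]
LOAD_CONST → push 3. Stack: [0, 3]
COMPARE_OP bool(<) → 0 vs 3 = True. Stack: [True]
POP_JUMP_IF_FALSE → pop True; no jump. Stack: []
LOAD_FAST_LOAD_FAST y,a → push 4,14. Stack: [4, 14]
BINARY_OP - → 4 - 14 = -10. Stack: [-10]
STORE_FAST y → y=-10. Stack: []
LOAD_FAST i → push 0. Stack: [0]
LOAD_CONST → push 1. Stack: [0, 1]
BINARY_OP + → 0 + 1 = 1. Stack: [1]
STORE_FAST i → i=1. Stack: []
LOAD_FAST i → push 1. Stack: [1]
LOAD_CONST → push 3. Stack: [1, 3]
COMPARE_OP bool(<) → 1 vs 3 = True. Stack: [True]
POP_JUMP_IF_FALSE → pop True; no jump. Stack: []
LOAD_FAST_LOAD_FAST y,a → push -10,14. Stack: [-10, 14]
BINARY_OP - → -10 - 14 = -24. Stack: [-24]
STORE_FAST y → y=-24. Stack: []
LOAD_FAST i → push 1. Stack: [1]
LOAD_CONST → push 1. Stack: [1, 1]
BINARY_OP + → 1 + 1 = 2. Stack: [2]
STORE_FAST i → i=2. Stack: []
LOAD_FAST i → push 2. Stack: [2]
LOAD_CONST → push 3. Stack: [2, 3]
COMPARE_OP bool(<) → 2 vs 3 = True. Stack: [True]
POP_JUMP_IF_FALSE → pop True; no jump. Stack: []
LOAD_FAST_LOAD_FAST y,a → push -24,14. Stack: [-24, 14]
BINARY_OP - → -24 - 14 = -38. Stack: [-38]
STORE_FAST y → y=-38. Stack: []
LOAD_FAST i → push 2. Stack: [2]
LOAD_CONST → push 1. Stack: [2, 1]
BINARY_OP + → 2 + 1 = 3. Stack: [3]
STORE_FAST i → i=3. Stack: []
LOAD_FAST i → push 3. Stack: [3]
LOAD_CONST → push 3. Stack: [3, 3]
COMPARE_OP bool(<) → 3 vs 3 = False. Stack: [False]
POP_JUMP_IF_FALSE → pop False; jump. Stack: []
LOAD_FAST y → push -38. Stack: [-38]
RETURN_VALUE → return -38.

-38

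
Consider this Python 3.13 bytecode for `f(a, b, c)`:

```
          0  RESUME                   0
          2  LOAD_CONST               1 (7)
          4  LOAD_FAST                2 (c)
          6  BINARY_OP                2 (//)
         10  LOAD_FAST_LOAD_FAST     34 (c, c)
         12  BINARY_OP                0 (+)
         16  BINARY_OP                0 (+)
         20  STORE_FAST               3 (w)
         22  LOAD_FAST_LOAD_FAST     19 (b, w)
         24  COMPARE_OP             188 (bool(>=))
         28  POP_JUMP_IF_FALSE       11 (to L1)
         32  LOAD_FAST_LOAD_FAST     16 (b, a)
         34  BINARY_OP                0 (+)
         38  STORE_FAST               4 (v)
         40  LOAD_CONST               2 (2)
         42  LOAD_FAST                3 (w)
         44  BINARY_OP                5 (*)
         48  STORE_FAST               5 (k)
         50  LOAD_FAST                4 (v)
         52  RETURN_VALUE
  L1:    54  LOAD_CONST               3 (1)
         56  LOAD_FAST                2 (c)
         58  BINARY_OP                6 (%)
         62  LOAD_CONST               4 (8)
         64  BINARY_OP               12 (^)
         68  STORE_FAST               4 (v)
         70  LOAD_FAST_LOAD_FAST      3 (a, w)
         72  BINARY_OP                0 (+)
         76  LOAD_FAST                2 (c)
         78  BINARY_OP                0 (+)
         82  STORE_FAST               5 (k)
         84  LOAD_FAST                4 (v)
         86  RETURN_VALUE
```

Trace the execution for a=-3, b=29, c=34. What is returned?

9

LOAD_CONST → push 7. Stack: [7]
LOAD_FAST c → push 34. Stack: [7, 34]
BINARY_OP // → 7 // 34 = 0. Stack: [0]
LOAD_FAST_LOAD_FAST c,c → push 34,34. Stack: [0, 34, 34]
BINARY_OP + → 34 + 34 = 68. Stack: [0, 68]
BINARY_OP + → 0 + 68 = 68. Stack: [68]
STORE_FAST w → w=68. Stack: []
LOAD_FAST_LOAD_FAST b,w → push 29,68. Stack: [29, 68]
COMPARE_OP bool(>=) → 29 vs 68 = False. Stack: [False]
POP_JUMP_IF_FALSE → pop False; jump. Stack: []
LOAD_CONST → push 1. Stack: [1]
LOAD_FAST c → push 34. Stack: [1, 34]
BINARY_OP % → 1 % 34 = 1. Stack: [1]
LOAD_CONST → push 8. Stack: [1, 8]
BINARY_OP ^ → 1 ^ 8 = 9. Stack: [9]
STORE_FAST v → v=9. Stack: []
LOAD_FAST_LOAD_FAST a,w → push -3,68. Stack: [-3, 68]
BINARY_OP + → -3 + 68 = 65. Stack: [65]
LOAD_FAST c → push 34. Stack: [65, 34]
BINARY_OP + → 65 + 34 = 99. Stack: [99]
STORE_FAST k → k=99. Stack: []
LOAD_FAST v → push 9. Stack: [9]
RETURN_VALUE → return 9.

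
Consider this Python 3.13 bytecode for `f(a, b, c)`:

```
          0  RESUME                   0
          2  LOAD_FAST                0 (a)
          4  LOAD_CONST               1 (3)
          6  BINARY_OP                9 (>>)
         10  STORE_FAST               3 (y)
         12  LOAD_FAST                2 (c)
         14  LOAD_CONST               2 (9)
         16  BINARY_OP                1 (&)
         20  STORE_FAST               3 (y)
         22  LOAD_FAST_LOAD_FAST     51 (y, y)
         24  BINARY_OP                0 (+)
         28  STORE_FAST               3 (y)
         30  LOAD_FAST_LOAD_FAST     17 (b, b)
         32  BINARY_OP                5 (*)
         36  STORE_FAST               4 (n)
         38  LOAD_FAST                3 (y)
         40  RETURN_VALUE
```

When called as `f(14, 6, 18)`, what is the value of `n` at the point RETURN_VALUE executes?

LOAD_FAST a → push 14. Stack: [14]
LOAD_CONST → push 3. Stack: [14, 3]
BINARY_OP >> → 14 >> 3 = 1. Stack: [1]
STORE_FAST y → y=1. Stack: []
LOAD_FAST c → push 18. Stack: [18]
LOAD_CONST → push 9. Stack: [18, 9]
BINARY_OP & → 18 & 9 = 0. Stack: [0]
STORE_FAST y → y=0. Stack: []
LOAD_FAST_LOAD_FAST y,y → push 0,0. Stack: [0, 0]
BINARY_OP + → 0 + 0 = 0. Stack: [0]
STORE_FAST y → y=0. Stack: []
LOAD_FAST_LOAD_FAST b,b → push 6,6. Stack: [6, 6]
BINARY_OP * → 6 * 6 = 36. Stack: [36]
STORE_FAST n → n=36. Stack: []
LOAD_FAST y → push 0. Stack: [0]
RETURN_VALUE → return 0.

36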